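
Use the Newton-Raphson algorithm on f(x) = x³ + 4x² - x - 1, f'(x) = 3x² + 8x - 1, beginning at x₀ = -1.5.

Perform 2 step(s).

f(x) = x³ + 4x² - x - 1
f'(x) = 3x² + 8x - 1
x₀ = -1.5

Newton-Raphson formula: x_{n+1} = x_n - f(x_n)/f'(x_n)

Iteration 1:
  f(-1.500000) = 6.125000
  f'(-1.500000) = -6.250000
  x_1 = -1.500000 - 6.125000/(-6.250000) = -0.520000
Iteration 2:
  f(-0.520000) = 0.460992
  f'(-0.520000) = -4.348800
  x_2 = -0.520000 - 0.460992/(-4.348800) = -0.413996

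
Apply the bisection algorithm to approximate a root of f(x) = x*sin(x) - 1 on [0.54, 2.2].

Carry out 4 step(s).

f(x) = x*sin(x) - 1
Initial interval: [0.54, 2.2]

Iteration 1:
  c_1 = (0.540000 + 2.200000)/2 = 1.370000
  f(c_1) = f(1.370000) = 0.342474
  f(a) × f(c) < 0, new interval: [0.540000, 1.370000]
Iteration 2:
  c_2 = (0.540000 + 1.370000)/2 = 0.955000
  f(c_2) = f(0.955000) = -0.220420
  f(a) × f(c) ≥ 0, new interval: [0.955000, 1.370000]
Iteration 3:
  c_3 = (0.955000 + 1.370000)/2 = 1.162500
  f(c_3) = f(1.162500) = 0.066941
  f(a) × f(c) < 0, new interval: [0.955000, 1.162500]
Iteration 4:
  c_4 = (0.955000 + 1.162500)/2 = 1.058750
  f(c_4) = f(1.058750) = -0.077041
  f(a) × f(c) ≥ 0, new interval: [1.058750, 1.162500]

After 4 iteration(s), the approximation is c_4 = 1.058750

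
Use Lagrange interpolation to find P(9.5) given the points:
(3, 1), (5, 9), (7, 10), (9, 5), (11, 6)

Lagrange interpolation formula:
P(x) = Σ yᵢ × Lᵢ(x)
where Lᵢ(x) = Π_{j≠i} (x - xⱼ)/(xᵢ - xⱼ)

L_0(9.5) = (9.5 - 5)/(3 - 5) × (9.5 - 7)/(3 - 7) × (9.5 - 9)/(3 - 9) × (9.5 - 11)/(3 - 11) = -0.021973
L_1(9.5) = (9.5 - 3)/(5 - 3) × (9.5 - 7)/(5 - 7) × (9.5 - 9)/(5 - 9) × (9.5 - 11)/(5 - 11) = 0.126953
L_2(9.5) = (9.5 - 3)/(7 - 3) × (9.5 - 5)/(7 - 5) × (9.5 - 9)/(7 - 9) × (9.5 - 11)/(7 - 11) = -0.342773
L_3(9.5) = (9.5 - 3)/(9 - 3) × (9.5 - 5)/(9 - 5) × (9.5 - 7)/(9 - 7) × (9.5 - 11)/(9 - 11) = 1.142578
L_4(9.5) = (9.5 - 3)/(11 - 3) × (9.5 - 5)/(11 - 5) × (9.5 - 7)/(11 - 7) × (9.5 - 9)/(11 - 9) = 0.095215

P(9.5) = 1×L_0(9.5) + 9×L_1(9.5) + 10×L_2(9.5) + 5×L_3(9.5) + 6×L_4(9.5)
P(9.5) = 3.977051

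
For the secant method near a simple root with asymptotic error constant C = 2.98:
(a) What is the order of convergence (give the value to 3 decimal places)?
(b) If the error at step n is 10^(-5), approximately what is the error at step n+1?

(a) Secant method has superlinear convergence with order φ = (1+√5)/2 ≈ 1.618.
    This means |e_{n+1}| ≈ C|e_n|^1.618.

(b) With |e_n| = 10^(-5) and C = 2.98:
    |e_{n+1}| ≈ 2.98 × (10^(-5))^1.618 = 2.98 × 10^(-8.09)

(a) ≈ 1.618 (golden ratio); (b) |e_{n+1}| ≈ 2.421e-08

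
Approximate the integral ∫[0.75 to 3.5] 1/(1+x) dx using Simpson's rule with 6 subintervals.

f(x) = 1/(1+x)
a = 0.75, b = 3.5, n = 6
h = (b - a)/n = 0.458333

Simpson's rule: (h/3)[f(x₀) + 4f(x₁) + 2f(x₂) + ... + f(xₙ)]

x_0 = 0.7500, f(x_0) = 0.571429, coefficient = 1
x_1 = 1.2083, f(x_1) = 0.452830, coefficient = 4
x_2 = 1.6667, f(x_2) = 0.375000, coefficient = 2
x_3 = 2.1250, f(x_3) = 0.320000, coefficient = 4
x_4 = 2.5833, f(x_4) = 0.279070, coefficient = 2
x_5 = 3.0417, f(x_5) = 0.247423, coefficient = 4
x_6 = 3.5000, f(x_6) = 0.222222, coefficient = 1

I ≈ (0.458333/3) × 6.182802 = 0.944595
Exact value: 0.944462
Error: 0.000133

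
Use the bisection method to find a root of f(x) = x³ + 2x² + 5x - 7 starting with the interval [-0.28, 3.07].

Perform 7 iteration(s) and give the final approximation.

f(x) = x³ + 2x² + 5x - 7
Initial interval: [-0.28, 3.07]

Iteration 1:
  c_1 = (-0.280000 + 3.070000)/2 = 1.395000
  f(c_1) = f(1.395000) = 6.581755
  f(a) × f(c) < 0, new interval: [-0.280000, 1.395000]
Iteration 2:
  c_2 = (-0.280000 + 1.395000)/2 = 0.557500
  f(c_2) = f(0.557500) = -3.417613
  f(a) × f(c) ≥ 0, new interval: [0.557500, 1.395000]
Iteration 3:
  c_3 = (0.557500 + 1.395000)/2 = 0.976250
  f(c_3) = f(0.976250) = 0.717807
  f(a) × f(c) < 0, new interval: [0.557500, 0.976250]
Iteration 4:
  c_4 = (0.557500 + 0.976250)/2 = 0.766875
  f(c_4) = f(0.766875) = -1.538433
  f(a) × f(c) ≥ 0, new interval: [0.766875, 0.976250]
Iteration 5:
  c_5 = (0.766875 + 0.976250)/2 = 0.871563
  f(c_5) = f(0.871563) = -0.460888
  f(a) × f(c) ≥ 0, new interval: [0.871563, 0.976250]
Iteration 6:
  c_6 = (0.871563 + 0.976250)/2 = 0.923906
  f(c_6) = f(0.923906) = 0.115386
  f(a) × f(c) < 0, new interval: [0.871563, 0.923906]
Iteration 7:
  c_7 = (0.871563 + 0.923906)/2 = 0.897734
  f(c_7) = f(0.897734) = -0.175966
  f(a) × f(c) ≥ 0, new interval: [0.897734, 0.923906]

After 7 iteration(s), the approximation is c_7 = 0.897734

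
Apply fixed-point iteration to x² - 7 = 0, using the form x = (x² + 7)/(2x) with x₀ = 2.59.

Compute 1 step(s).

Equation: x² - 7 = 0
Fixed-point form: x = (x² + 7)/(2x)
x₀ = 2.59

x_1 = g(2.590000) = 2.646351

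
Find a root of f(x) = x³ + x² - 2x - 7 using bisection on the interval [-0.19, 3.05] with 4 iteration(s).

f(x) = x³ + x² - 2x - 7
Initial interval: [-0.19, 3.05]

Iteration 1:
  c_1 = (-0.190000 + 3.050000)/2 = 1.430000
  f(c_1) = f(1.430000) = -4.890893
  f(a) × f(c) ≥ 0, new interval: [1.430000, 3.050000]
Iteration 2:
  c_2 = (1.430000 + 3.050000)/2 = 2.240000
  f(c_2) = f(2.240000) = 4.777024
  f(a) × f(c) < 0, new interval: [1.430000, 2.240000]
Iteration 3:
  c_3 = (1.430000 + 2.240000)/2 = 1.835000
  f(c_3) = f(1.835000) = -1.123917
  f(a) × f(c) ≥ 0, new interval: [1.835000, 2.240000]
Iteration 4:
  c_4 = (1.835000 + 2.240000)/2 = 2.037500
  f(c_4) = f(2.037500) = 1.534896
  f(a) × f(c) < 0, new interval: [1.835000, 2.037500]

After 4 iteration(s), the approximation is c_4 = 2.037500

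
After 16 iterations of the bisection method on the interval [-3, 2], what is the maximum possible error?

Bisection error bound: |error| ≤ (b-a)/2^n
|error| ≤ (2 - (-3))/2^16 = 5/2^16
|error| ≤ 0.0000762939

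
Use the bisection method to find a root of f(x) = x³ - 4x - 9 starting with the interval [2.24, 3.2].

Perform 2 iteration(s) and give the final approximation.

f(x) = x³ - 4x - 9
Initial interval: [2.24, 3.2]

Iteration 1:
  c_1 = (2.240000 + 3.200000)/2 = 2.720000
  f(c_1) = f(2.720000) = 0.243648
  f(a) × f(c) < 0, new interval: [2.240000, 2.720000]
Iteration 2:
  c_2 = (2.240000 + 2.720000)/2 = 2.480000
  f(c_2) = f(2.480000) = -3.667008
  f(a) × f(c) ≥ 0, new interval: [2.480000, 2.720000]

After 2 iteration(s), the approximation is c_2 = 2.480000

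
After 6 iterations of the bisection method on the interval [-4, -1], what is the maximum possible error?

Bisection error bound: |error| ≤ (b-a)/2^n
|error| ≤ (-1 - (-4))/2^6 = 3/2^6
|error| ≤ 0.0468750000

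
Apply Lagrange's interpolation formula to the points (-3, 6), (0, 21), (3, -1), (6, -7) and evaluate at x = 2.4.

Lagrange interpolation formula:
P(x) = Σ yᵢ × Lᵢ(x)
where Lᵢ(x) = Π_{j≠i} (x - xⱼ)/(xᵢ - xⱼ)

L_0(2.4) = (2.4 - 0)/(-3 - 0) × (2.4 - 3)/(-3 - 3) × (2.4 - 6)/(-3 - 6) = -0.032000
L_1(2.4) = (2.4 - (-3))/(0 - (-3)) × (2.4 - 3)/(0 - 3) × (2.4 - 6)/(0 - 6) = 0.216000
L_2(2.4) = (2.4 - (-3))/(3 - (-3)) × (2.4 - 0)/(3 - 0) × (2.4 - 6)/(3 - 6) = 0.864000
L_3(2.4) = (2.4 - (-3))/(6 - (-3)) × (2.4 - 0)/(6 - 0) × (2.4 - 3)/(6 - 3) = -0.048000

P(2.4) = 6×L_0(2.4) + 21×L_1(2.4) + (-1)×L_2(2.4) + (-7)×L_3(2.4)
P(2.4) = 3.816000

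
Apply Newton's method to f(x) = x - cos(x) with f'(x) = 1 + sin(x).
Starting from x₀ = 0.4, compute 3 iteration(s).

f(x) = x - cos(x)
f'(x) = 1 + sin(x)
x₀ = 0.4

Newton-Raphson formula: x_{n+1} = x_n - f(x_n)/f'(x_n)

Iteration 1:
  f(0.400000) = -0.521061
  f'(0.400000) = 1.389418
  x_1 = 0.400000 - (-0.521061)/1.389418 = 0.775021
Iteration 2:
  f(0.775021) = 0.060615
  f'(0.775021) = 1.699731
  x_2 = 0.775021 - 0.060615/1.699731 = 0.739360
Iteration 3:
  f(0.739360) = 0.000460
  f'(0.739360) = 1.673815
  x_3 = 0.739360 - 0.000460/1.673815 = 0.739085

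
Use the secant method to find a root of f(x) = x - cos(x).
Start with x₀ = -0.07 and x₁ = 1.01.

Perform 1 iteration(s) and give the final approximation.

f(x) = x - cos(x)
x₀ = -0.07, x₁ = 1.01

Secant formula: x_{n+1} = x_n - f(x_n)(x_n - x_{n-1})/(f(x_n) - f(x_{n-1}))

Iteration 1:
  f(-0.070000) = -1.067551
  f(1.010000) = 0.478139
  x_2 = 1.010000 - 0.478139×(1.010000 - (-0.070000))/(0.478139 - (-1.067551))
       = 0.675916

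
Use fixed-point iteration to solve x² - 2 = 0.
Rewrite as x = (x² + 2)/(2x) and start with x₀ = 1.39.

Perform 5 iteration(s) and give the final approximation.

Equation: x² - 2 = 0
Fixed-point form: x = (x² + 2)/(2x)
x₀ = 1.39

x_1 = g(1.390000) = 1.414424
x_2 = g(1.414424) = 1.414214
x_3 = g(1.414214) = 1.414214
x_4 = g(1.414214) = 1.414214
x_5 = g(1.414214) = 1.414214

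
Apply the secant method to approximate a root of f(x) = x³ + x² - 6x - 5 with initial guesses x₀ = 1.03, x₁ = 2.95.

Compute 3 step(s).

f(x) = x³ + x² - 6x - 5
x₀ = 1.03, x₁ = 2.95

Secant formula: x_{n+1} = x_n - f(x_n)(x_n - x_{n-1})/(f(x_n) - f(x_{n-1}))

Iteration 1:
  f(1.030000) = -9.026373
  f(2.950000) = 11.674875
  x_2 = 2.950000 - 11.674875×(2.950000 - 1.030000)/(11.674875 - (-9.026373))
       = 1.867178
Iteration 2:
  f(2.950000) = 11.674875
  f(1.867178) = -6.207069
  x_3 = 1.867178 - (-6.207069)×(1.867178 - 2.950000)/(-6.207069 - 11.674875)
       = 2.243041
Iteration 3:
  f(1.867178) = -6.207069
  f(2.243041) = -2.141756
  x_4 = 2.243041 - (-2.141756)×(2.243041 - 1.867178)/(-2.141756 - (-6.207069))
       = 2.441059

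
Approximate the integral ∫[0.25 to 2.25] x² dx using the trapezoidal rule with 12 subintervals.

f(x) = x²
a = 0.25, b = 2.25, n = 12
h = (b - a)/n = 0.166667

Trapezoidal rule: (h/2)[f(x₀) + 2f(x₁) + 2f(x₂) + ... + f(xₙ)]

x_0 = 0.2500, f(x_0) = 0.062500, coefficient = 1
x_1 = 0.4167, f(x_1) = 0.173611, coefficient = 2
x_2 = 0.5833, f(x_2) = 0.340278, coefficient = 2
x_3 = 0.7500, f(x_3) = 0.562500, coefficient = 2
x_4 = 0.9167, f(x_4) = 0.840278, coefficient = 2
x_5 = 1.0833, f(x_5) = 1.173611, coefficient = 2
x_6 = 1.2500, f(x_6) = 1.562500, coefficient = 2
x_7 = 1.4167, f(x_7) = 2.006944, coefficient = 2
x_8 = 1.5833, f(x_8) = 2.506944, coefficient = 2
x_9 = 1.7500, f(x_9) = 3.062500, coefficient = 2
x_10 = 1.9167, f(x_10) = 3.673611, coefficient = 2
x_11 = 2.0833, f(x_11) = 4.340278, coefficient = 2
x_12 = 2.2500, f(x_12) = 5.062500, coefficient = 1

I ≈ (0.166667/2) × 45.611111 = 3.800926
Exact value: 3.791667
Error: 0.009259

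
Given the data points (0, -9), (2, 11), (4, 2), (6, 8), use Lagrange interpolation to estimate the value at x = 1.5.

Lagrange interpolation formula:
P(x) = Σ yᵢ × Lᵢ(x)
where Lᵢ(x) = Π_{j≠i} (x - xⱼ)/(xᵢ - xⱼ)

L_0(1.5) = (1.5 - 2)/(0 - 2) × (1.5 - 4)/(0 - 4) × (1.5 - 6)/(0 - 6) = 0.117188
L_1(1.5) = (1.5 - 0)/(2 - 0) × (1.5 - 4)/(2 - 4) × (1.5 - 6)/(2 - 6) = 1.054688
L_2(1.5) = (1.5 - 0)/(4 - 0) × (1.5 - 2)/(4 - 2) × (1.5 - 6)/(4 - 6) = -0.210938
L_3(1.5) = (1.5 - 0)/(6 - 0) × (1.5 - 2)/(6 - 2) × (1.5 - 4)/(6 - 4) = 0.039062

P(1.5) = (-9)×L_0(1.5) + 11×L_1(1.5) + 2×L_2(1.5) + 8×L_3(1.5)
P(1.5) = 10.437500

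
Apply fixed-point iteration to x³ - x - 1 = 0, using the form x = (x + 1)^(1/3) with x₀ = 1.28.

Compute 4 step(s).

Equation: x³ - x - 1 = 0
Fixed-point form: x = (x + 1)^(1/3)
x₀ = 1.28

x_1 = g(1.280000) = 1.316169
x_2 = g(1.316169) = 1.323092
x_3 = g(1.323092) = 1.324409
x_4 = g(1.324409) = 1.324659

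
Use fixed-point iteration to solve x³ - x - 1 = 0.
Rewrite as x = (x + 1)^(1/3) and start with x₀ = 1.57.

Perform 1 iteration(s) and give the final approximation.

Equation: x³ - x - 1 = 0
Fixed-point form: x = (x + 1)^(1/3)
x₀ = 1.57

x_1 = g(1.570000) = 1.369760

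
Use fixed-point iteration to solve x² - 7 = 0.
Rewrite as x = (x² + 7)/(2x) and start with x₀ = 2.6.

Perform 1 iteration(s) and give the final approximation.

Equation: x² - 7 = 0
Fixed-point form: x = (x² + 7)/(2x)
x₀ = 2.6

x_1 = g(2.600000) = 2.646154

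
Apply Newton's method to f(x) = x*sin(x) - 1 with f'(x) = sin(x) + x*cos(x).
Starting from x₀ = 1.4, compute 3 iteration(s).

f(x) = x*sin(x) - 1
f'(x) = sin(x) + x*cos(x)
x₀ = 1.4

Newton-Raphson formula: x_{n+1} = x_n - f(x_n)/f'(x_n)

Iteration 1:
  f(1.400000) = 0.379630
  f'(1.400000) = 1.223404
  x_1 = 1.400000 - 0.379630/1.223404 = 1.089694
Iteration 2:
  f(1.089694) = -0.034002
  f'(1.089694) = 1.390749
  x_2 = 1.089694 - (-0.034002)/1.390749 = 1.114143
Iteration 3:
  f(1.114143) = -0.000020
  f'(1.114143) = 1.388811
  x_3 = 1.114143 - (-0.000020)/1.388811 = 1.114157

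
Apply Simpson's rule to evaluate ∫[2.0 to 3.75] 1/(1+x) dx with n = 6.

f(x) = 1/(1+x)
a = 2.0, b = 3.75, n = 6
h = (b - a)/n = 0.291667

Simpson's rule: (h/3)[f(x₀) + 4f(x₁) + 2f(x₂) + ... + f(xₙ)]

x_0 = 2.0000, f(x_0) = 0.333333, coefficient = 1
x_1 = 2.2917, f(x_1) = 0.303797, coefficient = 4
x_2 = 2.5833, f(x_2) = 0.279070, coefficient = 2
x_3 = 2.8750, f(x_3) = 0.258065, coefficient = 4
x_4 = 3.1667, f(x_4) = 0.240000, coefficient = 2
x_5 = 3.4583, f(x_5) = 0.224299, coefficient = 4
x_6 = 3.7500, f(x_6) = 0.210526, coefficient = 1

I ≈ (0.291667/3) × 4.726643 = 0.459535
Exact value: 0.459532
Error: 0.000002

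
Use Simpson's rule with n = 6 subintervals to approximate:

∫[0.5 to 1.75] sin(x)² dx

f(x) = sin(x)²
a = 0.5, b = 1.75, n = 6
h = (b - a)/n = 0.208333

Simpson's rule: (h/3)[f(x₀) + 4f(x₁) + 2f(x₂) + ... + f(xₙ)]

x_0 = 0.5000, f(x_0) = 0.229849, coefficient = 1
x_1 = 0.7083, f(x_1) = 0.423240, coefficient = 4
x_2 = 0.9167, f(x_2) = 0.629766, coefficient = 2
x_3 = 1.1250, f(x_3) = 0.814087, coefficient = 4
x_4 = 1.3333, f(x_4) = 0.944663, coefficient = 2
x_5 = 1.5417, f(x_5) = 0.999152, coefficient = 4
x_6 = 1.7500, f(x_6) = 0.968228, coefficient = 1

I ≈ (0.208333/3) × 13.292849 = 0.923115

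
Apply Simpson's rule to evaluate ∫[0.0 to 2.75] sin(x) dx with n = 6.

f(x) = sin(x)
a = 0.0, b = 2.75, n = 6
h = (b - a)/n = 0.458333

Simpson's rule: (h/3)[f(x₀) + 4f(x₁) + 2f(x₂) + ... + f(xₙ)]

x_0 = 0.0000, f(x_0) = 0.000000, coefficient = 1
x_1 = 0.4583, f(x_1) = 0.442454, coefficient = 4
x_2 = 0.9167, f(x_2) = 0.793578, coefficient = 2
x_3 = 1.3750, f(x_3) = 0.980893, coefficient = 4
x_4 = 1.8333, f(x_4) = 0.965735, coefficient = 2
x_5 = 2.2917, f(x_5) = 0.751232, coefficient = 4
x_6 = 2.7500, f(x_6) = 0.381661, coefficient = 1

I ≈ (0.458333/3) × 12.598601 = 1.924786
Exact value: 1.924302
Error: 0.000484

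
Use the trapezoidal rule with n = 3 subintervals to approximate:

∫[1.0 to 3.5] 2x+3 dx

f(x) = 2x+3
a = 1.0, b = 3.5, n = 3
h = (b - a)/n = 0.833333

Trapezoidal rule: (h/2)[f(x₀) + 2f(x₁) + 2f(x₂) + ... + f(xₙ)]

x_0 = 1.0000, f(x_0) = 5.000000, coefficient = 1
x_1 = 1.8333, f(x_1) = 6.666667, coefficient = 2
x_2 = 2.6667, f(x_2) = 8.333333, coefficient = 2
x_3 = 3.5000, f(x_3) = 10.000000, coefficient = 1

I ≈ (0.833333/2) × 45.000000 = 18.750000
Exact value: 18.750000
Error: 0.000000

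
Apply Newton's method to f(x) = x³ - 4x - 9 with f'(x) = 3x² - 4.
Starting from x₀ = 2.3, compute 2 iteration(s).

f(x) = x³ - 4x - 9
f'(x) = 3x² - 4
x₀ = 2.3

Newton-Raphson formula: x_{n+1} = x_n - f(x_n)/f'(x_n)

Iteration 1:
  f(2.300000) = -6.033000
  f'(2.300000) = 11.870000
  x_1 = 2.300000 - (-6.033000)/11.870000 = 2.808256
Iteration 2:
  f(2.808256) = 1.913732
  f'(2.808256) = 19.658907
  x_2 = 2.808256 - 1.913732/19.658907 = 2.710909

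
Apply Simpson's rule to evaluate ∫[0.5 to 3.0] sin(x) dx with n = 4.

f(x) = sin(x)
a = 0.5, b = 3.0, n = 4
h = (b - a)/n = 0.625000

Simpson's rule: (h/3)[f(x₀) + 4f(x₁) + 2f(x₂) + ... + f(xₙ)]

x_0 = 0.5000, f(x_0) = 0.479426, coefficient = 1
x_1 = 1.1250, f(x_1) = 0.902268, coefficient = 4
x_2 = 1.7500, f(x_2) = 0.983986, coefficient = 2
x_3 = 2.3750, f(x_3) = 0.693685, coefficient = 4
x_4 = 3.0000, f(x_4) = 0.141120, coefficient = 1

I ≈ (0.625000/3) × 8.972328 = 1.869235
Exact value: 1.867575
Error: 0.001660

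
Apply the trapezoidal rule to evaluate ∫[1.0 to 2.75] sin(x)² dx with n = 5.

f(x) = sin(x)²
a = 1.0, b = 2.75, n = 5
h = (b - a)/n = 0.350000

Trapezoidal rule: (h/2)[f(x₀) + 2f(x₁) + 2f(x₂) + ... + f(xₙ)]

x_0 = 1.0000, f(x_0) = 0.708073, coefficient = 1
x_1 = 1.3500, f(x_1) = 0.952036, coefficient = 2
x_2 = 1.7000, f(x_2) = 0.983399, coefficient = 2
x_3 = 2.0500, f(x_3) = 0.787412, coefficient = 2
x_4 = 2.4000, f(x_4) = 0.456251, coefficient = 2
x_5 = 2.7500, f(x_5) = 0.145665, coefficient = 1

I ≈ (0.350000/2) × 7.211934 = 1.262088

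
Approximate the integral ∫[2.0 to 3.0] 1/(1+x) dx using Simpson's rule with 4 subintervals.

f(x) = 1/(1+x)
a = 2.0, b = 3.0, n = 4
h = (b - a)/n = 0.250000

Simpson's rule: (h/3)[f(x₀) + 4f(x₁) + 2f(x₂) + ... + f(xₙ)]

x_0 = 2.0000, f(x_0) = 0.333333, coefficient = 1
x_1 = 2.2500, f(x_1) = 0.307692, coefficient = 4
x_2 = 2.5000, f(x_2) = 0.285714, coefficient = 2
x_3 = 2.7500, f(x_3) = 0.266667, coefficient = 4
x_4 = 3.0000, f(x_4) = 0.250000, coefficient = 1

I ≈ (0.250000/3) × 3.452198 = 0.287683
Exact value: 0.287682
Error: 0.000001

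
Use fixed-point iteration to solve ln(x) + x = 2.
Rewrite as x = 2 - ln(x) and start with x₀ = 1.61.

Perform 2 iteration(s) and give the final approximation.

Equation: ln(x) + x = 2
Fixed-point form: x = 2 - ln(x)
x₀ = 1.61

x_1 = g(1.610000) = 1.523766
x_2 = g(1.523766) = 1.578815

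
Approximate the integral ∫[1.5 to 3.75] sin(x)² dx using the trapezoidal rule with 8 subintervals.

f(x) = sin(x)²
a = 1.5, b = 3.75, n = 8
h = (b - a)/n = 0.281250

Trapezoidal rule: (h/2)[f(x₀) + 2f(x₁) + 2f(x₂) + ... + f(xₙ)]

x_0 = 1.5000, f(x_0) = 0.994996, coefficient = 1
x_1 = 1.7812, f(x_1) = 0.956359, coefficient = 2
x_2 = 2.0625, f(x_2) = 0.777095, coefficient = 2
x_3 = 2.3438, f(x_3) = 0.512443, coefficient = 2
x_4 = 2.6250, f(x_4) = 0.243957, coefficient = 2
x_5 = 2.9062, f(x_5) = 0.054371, coefficient = 2
x_6 = 3.1875, f(x_6) = 0.002106, coefficient = 2
x_7 = 3.4688, f(x_7) = 0.103267, coefficient = 2
x_8 = 3.7500, f(x_8) = 0.326682, coefficient = 1

I ≈ (0.281250/2) × 6.620877 = 0.931061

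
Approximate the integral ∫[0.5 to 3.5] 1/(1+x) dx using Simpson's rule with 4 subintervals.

f(x) = 1/(1+x)
a = 0.5, b = 3.5, n = 4
h = (b - a)/n = 0.750000

Simpson's rule: (h/3)[f(x₀) + 4f(x₁) + 2f(x₂) + ... + f(xₙ)]

x_0 = 0.5000, f(x_0) = 0.666667, coefficient = 1
x_1 = 1.2500, f(x_1) = 0.444444, coefficient = 4
x_2 = 2.0000, f(x_2) = 0.333333, coefficient = 2
x_3 = 2.7500, f(x_3) = 0.266667, coefficient = 4
x_4 = 3.5000, f(x_4) = 0.222222, coefficient = 1

I ≈ (0.750000/3) × 4.400000 = 1.100000
Exact value: 1.098612
Error: 0.001388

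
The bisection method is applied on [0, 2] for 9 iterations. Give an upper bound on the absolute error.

Bisection error bound: |error| ≤ (b-a)/2^n
|error| ≤ (2 - 0)/2^9 = 2/2^9
|error| ≤ 0.0039062500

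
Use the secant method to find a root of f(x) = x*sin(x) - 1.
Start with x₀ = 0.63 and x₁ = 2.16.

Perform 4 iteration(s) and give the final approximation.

f(x) = x*sin(x) - 1
x₀ = 0.63, x₁ = 2.16

Secant formula: x_{n+1} = x_n - f(x_n)(x_n - x_{n-1})/(f(x_n) - f(x_{n-1}))

Iteration 1:
  f(0.630000) = -0.628839
  f(2.160000) = 0.795788
  x_2 = 2.160000 - 0.795788×(2.160000 - 0.630000)/(0.795788 - (-0.628839))
       = 1.305351
Iteration 2:
  f(2.160000) = 0.795788
  f(1.305351) = 0.259632
  x_3 = 1.305351 - 0.259632×(1.305351 - 2.160000)/(0.259632 - 0.795788)
       = 0.891490
Iteration 3:
  f(1.305351) = 0.259632
  f(0.891490) = -0.306414
  x_4 = 0.891490 - (-0.306414)×(0.891490 - 1.305351)/(-0.306414 - 0.259632)
       = 1.115522
Iteration 4:
  f(0.891490) = -0.306414
  f(1.115522) = 0.001896
  x_5 = 1.115522 - 0.001896×(1.115522 - 0.891490)/(0.001896 - (-0.306414))
       = 1.114145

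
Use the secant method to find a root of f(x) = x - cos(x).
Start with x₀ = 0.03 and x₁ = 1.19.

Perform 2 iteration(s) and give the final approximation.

f(x) = x - cos(x)
x₀ = 0.03, x₁ = 1.19

Secant formula: x_{n+1} = x_n - f(x_n)(x_n - x_{n-1})/(f(x_n) - f(x_{n-1}))

Iteration 1:
  f(0.030000) = -0.969550
  f(1.190000) = 0.818340
  x_2 = 1.190000 - 0.818340×(1.190000 - 0.030000)/(0.818340 - (-0.969550))
       = 0.659053
Iteration 2:
  f(1.190000) = 0.818340
  f(0.659053) = -0.131519
  x_3 = 0.659053 - (-0.131519)×(0.659053 - 1.190000)/(-0.131519 - 0.818340)
       = 0.732569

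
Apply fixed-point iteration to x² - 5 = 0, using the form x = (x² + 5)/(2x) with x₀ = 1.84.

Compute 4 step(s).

Equation: x² - 5 = 0
Fixed-point form: x = (x² + 5)/(2x)
x₀ = 1.84

x_1 = g(1.840000) = 2.278696
x_2 = g(2.278696) = 2.236467
x_3 = g(2.236467) = 2.236068
x_4 = g(2.236068) = 2.236068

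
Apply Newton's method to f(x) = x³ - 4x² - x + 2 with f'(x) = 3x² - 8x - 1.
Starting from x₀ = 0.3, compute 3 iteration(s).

f(x) = x³ - 4x² - x + 2
f'(x) = 3x² - 8x - 1
x₀ = 0.3

Newton-Raphson formula: x_{n+1} = x_n - f(x_n)/f'(x_n)

Iteration 1:
  f(0.300000) = 1.367000
  f'(0.300000) = -3.130000
  x_1 = 0.300000 - 1.367000/(-3.130000) = 0.736741
Iteration 2:
  f(0.736741) = -0.507998
  f'(0.736741) = -5.265567
  x_2 = 0.736741 - (-0.507998)/(-5.265567) = 0.640266
Iteration 3:
  f(0.640266) = -0.017556
  f'(0.640266) = -4.892306
  x_3 = 0.640266 - (-0.017556)/(-4.892306) = 0.636677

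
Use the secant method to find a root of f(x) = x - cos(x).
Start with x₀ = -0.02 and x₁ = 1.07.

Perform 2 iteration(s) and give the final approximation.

f(x) = x - cos(x)
x₀ = -0.02, x₁ = 1.07

Secant formula: x_{n+1} = x_n - f(x_n)(x_n - x_{n-1})/(f(x_n) - f(x_{n-1}))

Iteration 1:
  f(-0.020000) = -1.019800
  f(1.070000) = 0.589876
  x_2 = 1.070000 - 0.589876×(1.070000 - (-0.020000))/(0.589876 - (-1.019800))
       = 0.670563
Iteration 2:
  f(1.070000) = 0.589876
  f(0.670563) = -0.112909
  x_3 = 0.670563 - (-0.112909)×(0.670563 - 1.070000)/(-0.112909 - 0.589876)
       = 0.734736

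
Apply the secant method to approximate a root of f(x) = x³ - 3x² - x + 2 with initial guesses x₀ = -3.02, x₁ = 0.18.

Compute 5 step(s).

f(x) = x³ - 3x² - x + 2
x₀ = -3.02, x₁ = 0.18

Secant formula: x_{n+1} = x_n - f(x_n)(x_n - x_{n-1})/(f(x_n) - f(x_{n-1}))

Iteration 1:
  f(-3.020000) = -49.884808
  f(0.180000) = 1.728632
  x_2 = 0.180000 - 1.728632×(0.180000 - (-3.020000))/(1.728632 - (-49.884808))
       = 0.072826
Iteration 2:
  f(0.180000) = 1.728632
  f(0.072826) = 1.911649
  x_3 = 0.072826 - 1.911649×(0.072826 - 0.180000)/(1.911649 - 1.728632)
       = 1.192278
Iteration 3:
  f(0.072826) = 1.911649
  f(1.192278) = -1.762003
  x_4 = 1.192278 - (-1.762003)×(1.192278 - 0.072826)/(-1.762003 - 1.911649)
       = 0.655352
Iteration 4:
  f(1.192278) = -1.762003
  f(0.655352) = 0.337652
  x_5 = 0.655352 - 0.337652×(0.655352 - 1.192278)/(0.337652 - (-1.762003))
       = 0.741697
Iteration 5:
  f(0.655352) = 0.337652
  f(0.741697) = 0.015977
  x_6 = 0.741697 - 0.015977×(0.741697 - 0.655352)/(0.015977 - 0.337652)
       = 0.745986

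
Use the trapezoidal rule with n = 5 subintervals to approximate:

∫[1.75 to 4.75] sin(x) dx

f(x) = sin(x)
a = 1.75, b = 4.75, n = 5
h = (b - a)/n = 0.600000

Trapezoidal rule: (h/2)[f(x₀) + 2f(x₁) + 2f(x₂) + ... + f(xₙ)]

x_0 = 1.7500, f(x_0) = 0.983986, coefficient = 1
x_1 = 2.3500, f(x_1) = 0.711473, coefficient = 2
x_2 = 2.9500, f(x_2) = 0.190423, coefficient = 2
x_3 = 3.5500, f(x_3) = -0.397148, coefficient = 2
x_4 = 4.1500, f(x_4) = -0.845984, coefficient = 2
x_5 = 4.7500, f(x_5) = -0.999293, coefficient = 1

I ≈ (0.600000/2) × -0.697779 = -0.209334
Exact value: -0.215848
Error: 0.006515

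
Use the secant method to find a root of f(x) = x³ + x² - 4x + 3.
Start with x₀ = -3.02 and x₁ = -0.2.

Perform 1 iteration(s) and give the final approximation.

f(x) = x³ + x² - 4x + 3
x₀ = -3.02, x₁ = -0.2

Secant formula: x_{n+1} = x_n - f(x_n)(x_n - x_{n-1})/(f(x_n) - f(x_{n-1}))

Iteration 1:
  f(-3.020000) = -3.343208
  f(-0.200000) = 3.832000
  x_2 = -0.200000 - 3.832000×(-0.200000 - (-3.020000))/(3.832000 - (-3.343208))
       = -1.706053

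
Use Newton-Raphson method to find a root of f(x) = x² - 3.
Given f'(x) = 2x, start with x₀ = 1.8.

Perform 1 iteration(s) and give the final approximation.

f(x) = x² - 3
f'(x) = 2x
x₀ = 1.8

Newton-Raphson formula: x_{n+1} = x_n - f(x_n)/f'(x_n)

Iteration 1:
  f(1.800000) = 0.240000
  f'(1.800000) = 3.600000
  x_1 = 1.800000 - 0.240000/3.600000 = 1.733333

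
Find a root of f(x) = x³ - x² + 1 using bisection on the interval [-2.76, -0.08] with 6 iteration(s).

f(x) = x³ - x² + 1
Initial interval: [-2.76, -0.08]

Iteration 1:
  c_1 = (-2.760000 + (-0.080000))/2 = -1.420000
  f(c_1) = f(-1.420000) = -3.879688
  f(a) × f(c) ≥ 0, new interval: [-1.420000, -0.080000]
Iteration 2:
  c_2 = (-1.420000 + (-0.080000))/2 = -0.750000
  f(c_2) = f(-0.750000) = 0.015625
  f(a) × f(c) < 0, new interval: [-1.420000, -0.750000]
Iteration 3:
  c_3 = (-1.420000 + (-0.750000))/2 = -1.085000
  f(c_3) = f(-1.085000) = -1.454514
  f(a) × f(c) ≥ 0, new interval: [-1.085000, -0.750000]
Iteration 4:
  c_4 = (-1.085000 + (-0.750000))/2 = -0.917500
  f(c_4) = f(-0.917500) = -0.614163
  f(a) × f(c) ≥ 0, new interval: [-0.917500, -0.750000]
Iteration 5:
  c_5 = (-0.917500 + (-0.750000))/2 = -0.833750
  f(c_5) = f(-0.833750) = -0.274711
  f(a) × f(c) ≥ 0, new interval: [-0.833750, -0.750000]
Iteration 6:
  c_6 = (-0.833750 + (-0.750000))/2 = -0.791875
  f(c_6) = f(-0.791875) = -0.123624
  f(a) × f(c) ≥ 0, new interval: [-0.791875, -0.750000]

After 6 iteration(s), the approximation is c_6 = -0.791875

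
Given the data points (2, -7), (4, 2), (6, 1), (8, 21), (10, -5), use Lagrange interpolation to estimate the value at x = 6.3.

Lagrange interpolation formula:
P(x) = Σ yᵢ × Lᵢ(x)
where Lᵢ(x) = Π_{j≠i} (x - xⱼ)/(xᵢ - xⱼ)

L_0(6.3) = (6.3 - 4)/(2 - 4) × (6.3 - 6)/(2 - 6) × (6.3 - 8)/(2 - 8) × (6.3 - 10)/(2 - 10) = 0.011302
L_1(6.3) = (6.3 - 2)/(4 - 2) × (6.3 - 6)/(4 - 6) × (6.3 - 8)/(4 - 8) × (6.3 - 10)/(4 - 10) = -0.084522
L_2(6.3) = (6.3 - 2)/(6 - 2) × (6.3 - 4)/(6 - 4) × (6.3 - 8)/(6 - 8) × (6.3 - 10)/(6 - 10) = 0.972002
L_3(6.3) = (6.3 - 2)/(8 - 2) × (6.3 - 4)/(8 - 4) × (6.3 - 6)/(8 - 6) × (6.3 - 10)/(8 - 10) = 0.114353
L_4(6.3) = (6.3 - 2)/(10 - 2) × (6.3 - 4)/(10 - 4) × (6.3 - 6)/(10 - 6) × (6.3 - 8)/(10 - 8) = -0.013135

P(6.3) = (-7)×L_0(6.3) + 2×L_1(6.3) + 1×L_2(6.3) + 21×L_3(6.3) + (-5)×L_4(6.3)
P(6.3) = 3.190933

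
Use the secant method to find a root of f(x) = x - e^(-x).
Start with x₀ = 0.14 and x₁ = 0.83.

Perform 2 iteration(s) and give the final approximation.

f(x) = x - e^(-x)
x₀ = 0.14, x₁ = 0.83

Secant formula: x_{n+1} = x_n - f(x_n)(x_n - x_{n-1})/(f(x_n) - f(x_{n-1}))

Iteration 1:
  f(0.140000) = -0.729358
  f(0.830000) = 0.393951
  x_2 = 0.830000 - 0.393951×(0.830000 - 0.140000)/(0.393951 - (-0.729358))
       = 0.588013
Iteration 2:
  f(0.830000) = 0.393951
  f(0.588013) = 0.032583
  x_3 = 0.588013 - 0.032583×(0.588013 - 0.830000)/(0.032583 - 0.393951)
       = 0.566194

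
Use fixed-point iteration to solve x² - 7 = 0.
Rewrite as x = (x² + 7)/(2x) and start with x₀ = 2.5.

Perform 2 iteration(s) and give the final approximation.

Equation: x² - 7 = 0
Fixed-point form: x = (x² + 7)/(2x)
x₀ = 2.5

x_1 = g(2.500000) = 2.650000
x_2 = g(2.650000) = 2.645755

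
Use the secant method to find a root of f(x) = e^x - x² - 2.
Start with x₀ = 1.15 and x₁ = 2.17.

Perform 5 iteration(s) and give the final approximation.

f(x) = e^x - x² - 2
x₀ = 1.15, x₁ = 2.17

Secant formula: x_{n+1} = x_n - f(x_n)(x_n - x_{n-1})/(f(x_n) - f(x_{n-1}))

Iteration 1:
  f(1.150000) = -0.164307
  f(2.170000) = 2.049384
  x_2 = 2.170000 - 2.049384×(2.170000 - 1.150000)/(2.049384 - (-0.164307))
       = 1.225708
Iteration 2:
  f(2.170000) = 2.049384
  f(1.225708) = -0.095783
  x_3 = 1.225708 - (-0.095783)×(1.225708 - 2.170000)/(-0.095783 - 2.049384)
       = 1.267871
Iteration 3:
  f(1.225708) = -0.095783
  f(1.267871) = -0.054217
  x_4 = 1.267871 - (-0.054217)×(1.267871 - 1.225708)/(-0.054217 - (-0.095783))
       = 1.322867
Iteration 4:
  f(1.267871) = -0.054217
  f(1.322867) = 0.004193
  x_5 = 1.322867 - 0.004193×(1.322867 - 1.267871)/(0.004193 - (-0.054217))
       = 1.318920
Iteration 5:
  f(1.322867) = 0.004193
  f(1.318920) = -0.000169
  x_6 = 1.318920 - (-0.000169)×(1.318920 - 1.322867)/(-0.000169 - 0.004193)
       = 1.319073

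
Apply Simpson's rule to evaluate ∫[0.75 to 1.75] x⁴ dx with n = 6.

f(x) = x⁴
a = 0.75, b = 1.75, n = 6
h = (b - a)/n = 0.166667

Simpson's rule: (h/3)[f(x₀) + 4f(x₁) + 2f(x₂) + ... + f(xₙ)]

x_0 = 0.7500, f(x_0) = 0.316406, coefficient = 1
x_1 = 0.9167, f(x_1) = 0.706067, coefficient = 4
x_2 = 1.0833, f(x_2) = 1.377363, coefficient = 2
x_3 = 1.2500, f(x_3) = 2.441406, coefficient = 4
x_4 = 1.4167, f(x_4) = 4.027826, coefficient = 2
x_5 = 1.5833, f(x_5) = 6.284770, coefficient = 4
x_6 = 1.7500, f(x_6) = 9.378906, coefficient = 1

I ≈ (0.166667/3) × 58.234664 = 3.235259
Exact value: 3.235156
Error: 0.000103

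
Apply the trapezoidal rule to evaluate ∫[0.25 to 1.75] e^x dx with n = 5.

f(x) = e^x
a = 0.25, b = 1.75, n = 5
h = (b - a)/n = 0.300000

Trapezoidal rule: (h/2)[f(x₀) + 2f(x₁) + 2f(x₂) + ... + f(xₙ)]

x_0 = 0.2500, f(x_0) = 1.284025, coefficient = 1
x_1 = 0.5500, f(x_1) = 1.733253, coefficient = 2
x_2 = 0.8500, f(x_2) = 2.339647, coefficient = 2
x_3 = 1.1500, f(x_3) = 3.158193, coefficient = 2
x_4 = 1.4500, f(x_4) = 4.263115, coefficient = 2
x_5 = 1.7500, f(x_5) = 5.754603, coefficient = 1

I ≈ (0.300000/2) × 30.027043 = 4.504056
Exact value: 4.470577
Error: 0.033479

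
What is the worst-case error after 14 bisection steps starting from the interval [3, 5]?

Bisection error bound: |error| ≤ (b-a)/2^n
|error| ≤ (5 - 3)/2^14 = 2/2^14
|error| ≤ 0.0001220703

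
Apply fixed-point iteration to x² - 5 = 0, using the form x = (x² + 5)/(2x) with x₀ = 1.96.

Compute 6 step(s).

Equation: x² - 5 = 0
Fixed-point form: x = (x² + 5)/(2x)
x₀ = 1.96

x_1 = g(1.960000) = 2.255510
x_2 = g(2.255510) = 2.236152
x_3 = g(2.236152) = 2.236068
x_4 = g(2.236068) = 2.236068
x_5 = g(2.236068) = 2.236068
x_6 = g(2.236068) = 2.236068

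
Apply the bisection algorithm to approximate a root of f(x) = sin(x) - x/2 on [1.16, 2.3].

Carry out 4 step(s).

f(x) = sin(x) - x/2
Initial interval: [1.16, 2.3]

Iteration 1:
  c_1 = (1.160000 + 2.300000)/2 = 1.730000
  f(c_1) = f(1.730000) = 0.122354
  f(a) × f(c) ≥ 0, new interval: [1.730000, 2.300000]
Iteration 2:
  c_2 = (1.730000 + 2.300000)/2 = 2.015000
  f(c_2) = f(2.015000) = -0.104547
  f(a) × f(c) < 0, new interval: [1.730000, 2.015000]
Iteration 3:
  c_3 = (1.730000 + 2.015000)/2 = 1.872500
  f(c_3) = f(1.872500) = 0.018582
  f(a) × f(c) ≥ 0, new interval: [1.872500, 2.015000]
Iteration 4:
  c_4 = (1.872500 + 2.015000)/2 = 1.943750
  f(c_4) = f(1.943750) = -0.040620
  f(a) × f(c) < 0, new interval: [1.872500, 1.943750]

After 4 iteration(s), the approximation is c_4 = 1.943750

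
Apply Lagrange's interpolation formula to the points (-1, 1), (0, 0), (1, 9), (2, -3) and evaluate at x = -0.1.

Lagrange interpolation formula:
P(x) = Σ yᵢ × Lᵢ(x)
where Lᵢ(x) = Π_{j≠i} (x - xⱼ)/(xᵢ - xⱼ)

L_0(-0.1) = (-0.1 - 0)/(-1 - 0) × (-0.1 - 1)/(-1 - 1) × (-0.1 - 2)/(-1 - 2) = 0.038500
L_1(-0.1) = (-0.1 - (-1))/(0 - (-1)) × (-0.1 - 1)/(0 - 1) × (-0.1 - 2)/(0 - 2) = 1.039500
L_2(-0.1) = (-0.1 - (-1))/(1 - (-1)) × (-0.1 - 0)/(1 - 0) × (-0.1 - 2)/(1 - 2) = -0.094500
L_3(-0.1) = (-0.1 - (-1))/(2 - (-1)) × (-0.1 - 0)/(2 - 0) × (-0.1 - 1)/(2 - 1) = 0.016500

P(-0.1) = 1×L_0(-0.1) + 0×L_1(-0.1) + 9×L_2(-0.1) + (-3)×L_3(-0.1)
P(-0.1) = -0.861500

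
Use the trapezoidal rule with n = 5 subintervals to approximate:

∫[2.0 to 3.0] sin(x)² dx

f(x) = sin(x)²
a = 2.0, b = 3.0, n = 5
h = (b - a)/n = 0.200000

Trapezoidal rule: (h/2)[f(x₀) + 2f(x₁) + 2f(x₂) + ... + f(xₙ)]

x_0 = 2.0000, f(x_0) = 0.826822, coefficient = 1
x_1 = 2.2000, f(x_1) = 0.653666, coefficient = 2
x_2 = 2.4000, f(x_2) = 0.456251, coefficient = 2
x_3 = 2.6000, f(x_3) = 0.265742, coefficient = 2
x_4 = 2.8000, f(x_4) = 0.112217, coefficient = 2
x_5 = 3.0000, f(x_5) = 0.019915, coefficient = 1

I ≈ (0.200000/2) × 3.822488 = 0.382249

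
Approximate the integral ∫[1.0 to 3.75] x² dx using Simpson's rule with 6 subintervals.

f(x) = x²
a = 1.0, b = 3.75, n = 6
h = (b - a)/n = 0.458333

Simpson's rule: (h/3)[f(x₀) + 4f(x₁) + 2f(x₂) + ... + f(xₙ)]

x_0 = 1.0000, f(x_0) = 1.000000, coefficient = 1
x_1 = 1.4583, f(x_1) = 2.126736, coefficient = 4
x_2 = 1.9167, f(x_2) = 3.673611, coefficient = 2
x_3 = 2.3750, f(x_3) = 5.640625, coefficient = 4
x_4 = 2.8333, f(x_4) = 8.027778, coefficient = 2
x_5 = 3.2917, f(x_5) = 10.835069, coefficient = 4
x_6 = 3.7500, f(x_6) = 14.062500, coefficient = 1

I ≈ (0.458333/3) × 112.875000 = 17.244792
Exact value: 17.244792
Error: 0.000000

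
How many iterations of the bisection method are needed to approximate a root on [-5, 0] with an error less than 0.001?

We need (b-a)/2^n ≤ 0.001
(0 - (-5))/2^n ≤ 0.001
5/2^n ≤ 0.001
2^n ≥ 5000
n ≥ log₂(5000) = 12.29
n ≥ 13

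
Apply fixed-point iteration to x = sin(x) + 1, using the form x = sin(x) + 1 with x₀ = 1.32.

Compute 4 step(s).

Equation: x = sin(x) + 1
Fixed-point form: x = sin(x) + 1
x₀ = 1.32

x_1 = g(1.320000) = 1.968715
x_2 = g(1.968715) = 1.921869
x_3 = g(1.921869) = 1.939004
x_4 = g(1.939004) = 1.932974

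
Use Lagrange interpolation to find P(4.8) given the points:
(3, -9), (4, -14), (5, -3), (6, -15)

Lagrange interpolation formula:
P(x) = Σ yᵢ × Lᵢ(x)
where Lᵢ(x) = Π_{j≠i} (x - xⱼ)/(xᵢ - xⱼ)

L_0(4.8) = (4.8 - 4)/(3 - 4) × (4.8 - 5)/(3 - 5) × (4.8 - 6)/(3 - 6) = -0.032000
L_1(4.8) = (4.8 - 3)/(4 - 3) × (4.8 - 5)/(4 - 5) × (4.8 - 6)/(4 - 6) = 0.216000
L_2(4.8) = (4.8 - 3)/(5 - 3) × (4.8 - 4)/(5 - 4) × (4.8 - 6)/(5 - 6) = 0.864000
L_3(4.8) = (4.8 - 3)/(6 - 3) × (4.8 - 4)/(6 - 4) × (4.8 - 5)/(6 - 5) = -0.048000

P(4.8) = (-9)×L_0(4.8) + (-14)×L_1(4.8) + (-3)×L_2(4.8) + (-15)×L_3(4.8)
P(4.8) = -4.608000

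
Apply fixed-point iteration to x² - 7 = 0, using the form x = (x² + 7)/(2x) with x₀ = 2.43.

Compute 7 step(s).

Equation: x² - 7 = 0
Fixed-point form: x = (x² + 7)/(2x)
x₀ = 2.43

x_1 = g(2.430000) = 2.655329
x_2 = g(2.655329) = 2.645769
x_3 = g(2.645769) = 2.645751
x_4 = g(2.645751) = 2.645751
x_5 = g(2.645751) = 2.645751
x_6 = g(2.645751) = 2.645751
x_7 = g(2.645751) = 2.645751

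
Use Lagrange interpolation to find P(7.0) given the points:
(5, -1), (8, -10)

Lagrange interpolation formula:
P(x) = Σ yᵢ × Lᵢ(x)
where Lᵢ(x) = Π_{j≠i} (x - xⱼ)/(xᵢ - xⱼ)

L_0(7.0) = (7.0 - 8)/(5 - 8) = 0.333333
L_1(7.0) = (7.0 - 5)/(8 - 5) = 0.666667

P(7.0) = (-1)×L_0(7.0) + (-10)×L_1(7.0)
P(7.0) = -7.000000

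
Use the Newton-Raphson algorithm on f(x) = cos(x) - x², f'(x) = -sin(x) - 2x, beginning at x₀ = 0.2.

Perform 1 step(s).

f(x) = cos(x) - x²
f'(x) = -sin(x) - 2x
x₀ = 0.2

Newton-Raphson formula: x_{n+1} = x_n - f(x_n)/f'(x_n)

Iteration 1:
  f(0.200000) = 0.940067
  f'(0.200000) = -0.598669
  x_1 = 0.200000 - 0.940067/(-0.598669) = 1.770260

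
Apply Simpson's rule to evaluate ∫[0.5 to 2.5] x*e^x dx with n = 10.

f(x) = x*e^x
a = 0.5, b = 2.5, n = 10
h = (b - a)/n = 0.200000

Simpson's rule: (h/3)[f(x₀) + 4f(x₁) + 2f(x₂) + ... + f(xₙ)]

x_0 = 0.5000, f(x_0) = 0.824361, coefficient = 1
x_1 = 0.7000, f(x_1) = 1.409627, coefficient = 4
x_2 = 0.9000, f(x_2) = 2.213643, coefficient = 2
x_3 = 1.1000, f(x_3) = 3.304583, coefficient = 4
x_4 = 1.3000, f(x_4) = 4.770086, coefficient = 2
x_5 = 1.5000, f(x_5) = 6.722534, coefficient = 4
x_6 = 1.7000, f(x_6) = 9.305711, coefficient = 2
x_7 = 1.9000, f(x_7) = 12.703199, coefficient = 4
x_8 = 2.1000, f(x_8) = 17.148957, coefficient = 2
x_9 = 2.3000, f(x_9) = 22.940620, coefficient = 4
x_10 = 2.5000, f(x_10) = 30.456235, coefficient = 1

I ≈ (0.200000/3) × 286.479636 = 19.098642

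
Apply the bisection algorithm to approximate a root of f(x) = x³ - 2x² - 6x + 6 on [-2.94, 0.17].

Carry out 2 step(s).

f(x) = x³ - 2x² - 6x + 6
Initial interval: [-2.94, 0.17]

Iteration 1:
  c_1 = (-2.940000 + 0.170000)/2 = -1.385000
  f(c_1) = f(-1.385000) = 7.816808
  f(a) × f(c) < 0, new interval: [-2.940000, -1.385000]
Iteration 2:
  c_2 = (-2.940000 + (-1.385000))/2 = -2.162500
  f(c_2) = f(-2.162500) = -0.490541
  f(a) × f(c) ≥ 0, new interval: [-2.162500, -1.385000]

After 2 iteration(s), the approximation is c_2 = -2.162500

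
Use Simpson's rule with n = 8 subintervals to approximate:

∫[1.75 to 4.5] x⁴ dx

f(x) = x⁴
a = 1.75, b = 4.5, n = 8
h = (b - a)/n = 0.343750

Simpson's rule: (h/3)[f(x₀) + 4f(x₁) + 2f(x₂) + ... + f(xₙ)]

x_0 = 1.7500, f(x_0) = 9.378906, coefficient = 1
x_1 = 2.0938, f(x_1) = 19.217607, coefficient = 4
x_2 = 2.4375, f(x_2) = 35.300308, coefficient = 2
x_3 = 2.7812, f(x_3) = 59.835664, coefficient = 4
x_4 = 3.1250, f(x_4) = 95.367432, coefficient = 2
x_5 = 3.4688, f(x_5) = 144.774476, coefficient = 4
x_6 = 3.8125, f(x_6) = 211.270767, coefficient = 2
x_7 = 4.1562, f(x_7) = 298.405381, coefficient = 4
x_8 = 4.5000, f(x_8) = 410.062500, coefficient = 1

I ≈ (0.343750/3) × 3192.250931 = 365.778752
Exact value: 365.773633
Error: 0.005120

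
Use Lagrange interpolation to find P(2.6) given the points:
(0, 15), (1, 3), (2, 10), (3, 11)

Lagrange interpolation formula:
P(x) = Σ yᵢ × Lᵢ(x)
where Lᵢ(x) = Π_{j≠i} (x - xⱼ)/(xᵢ - xⱼ)

L_0(2.6) = (2.6 - 1)/(0 - 1) × (2.6 - 2)/(0 - 2) × (2.6 - 3)/(0 - 3) = 0.064000
L_1(2.6) = (2.6 - 0)/(1 - 0) × (2.6 - 2)/(1 - 2) × (2.6 - 3)/(1 - 3) = -0.312000
L_2(2.6) = (2.6 - 0)/(2 - 0) × (2.6 - 1)/(2 - 1) × (2.6 - 3)/(2 - 3) = 0.832000
L_3(2.6) = (2.6 - 0)/(3 - 0) × (2.6 - 1)/(3 - 1) × (2.6 - 2)/(3 - 2) = 0.416000

P(2.6) = 15×L_0(2.6) + 3×L_1(2.6) + 10×L_2(2.6) + 11×L_3(2.6)
P(2.6) = 12.920000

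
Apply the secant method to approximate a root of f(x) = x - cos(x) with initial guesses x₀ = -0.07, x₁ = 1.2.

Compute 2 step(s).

f(x) = x - cos(x)
x₀ = -0.07, x₁ = 1.2

Secant formula: x_{n+1} = x_n - f(x_n)(x_n - x_{n-1})/(f(x_n) - f(x_{n-1}))

Iteration 1:
  f(-0.070000) = -1.067551
  f(1.200000) = 0.837642
  x_2 = 1.200000 - 0.837642×(1.200000 - (-0.070000))/(0.837642 - (-1.067551))
       = 0.641628
Iteration 2:
  f(1.200000) = 0.837642
  f(0.641628) = -0.159494
  x_3 = 0.641628 - (-0.159494)×(0.641628 - 1.200000)/(-0.159494 - 0.837642)
       = 0.730941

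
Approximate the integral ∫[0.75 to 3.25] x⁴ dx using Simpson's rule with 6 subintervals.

f(x) = x⁴
a = 0.75, b = 3.25, n = 6
h = (b - a)/n = 0.416667

Simpson's rule: (h/3)[f(x₀) + 4f(x₁) + 2f(x₂) + ... + f(xₙ)]

x_0 = 0.7500, f(x_0) = 0.316406, coefficient = 1
x_1 = 1.1667, f(x_1) = 1.852623, coefficient = 4
x_2 = 1.5833, f(x_2) = 6.284770, coefficient = 2
x_3 = 2.0000, f(x_3) = 16.000000, coefficient = 4
x_4 = 2.4167, f(x_4) = 34.108845, coefficient = 2
x_5 = 2.8333, f(x_5) = 64.445216, coefficient = 4
x_6 = 3.2500, f(x_6) = 111.566406, coefficient = 1

I ≈ (0.416667/3) × 521.861400 = 72.480750
Exact value: 72.470703
Error: 0.010047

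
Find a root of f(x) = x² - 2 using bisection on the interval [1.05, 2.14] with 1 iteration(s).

f(x) = x² - 2
Initial interval: [1.05, 2.14]

Iteration 1:
  c_1 = (1.050000 + 2.140000)/2 = 1.595000
  f(c_1) = f(1.595000) = 0.544025
  f(a) × f(c) < 0, new interval: [1.050000, 1.595000]

After 1 iteration(s), the approximation is c_1 = 1.595000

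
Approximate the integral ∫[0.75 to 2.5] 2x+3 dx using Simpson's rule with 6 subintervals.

f(x) = 2x+3
a = 0.75, b = 2.5, n = 6
h = (b - a)/n = 0.291667

Simpson's rule: (h/3)[f(x₀) + 4f(x₁) + 2f(x₂) + ... + f(xₙ)]

x_0 = 0.7500, f(x_0) = 4.500000, coefficient = 1
x_1 = 1.0417, f(x_1) = 5.083333, coefficient = 4
x_2 = 1.3333, f(x_2) = 5.666667, coefficient = 2
x_3 = 1.6250, f(x_3) = 6.250000, coefficient = 4
x_4 = 1.9167, f(x_4) = 6.833333, coefficient = 2
x_5 = 2.2083, f(x_5) = 7.416667, coefficient = 4
x_6 = 2.5000, f(x_6) = 8.000000, coefficient = 1

I ≈ (0.291667/3) × 112.500000 = 10.937500
Exact value: 10.937500
Error: 0.000000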